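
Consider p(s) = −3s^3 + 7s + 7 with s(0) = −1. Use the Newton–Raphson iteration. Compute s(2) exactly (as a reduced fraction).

−31/19

p'(s) = −9s^2 + 7.
p(−1) = 3, p'(−1) = −2, so s(1) = (−1) − 3/(−2) = 1/2.
p(1/2) = 81/8, p'(1/2) = 19/4, so s(2) = (1/2) − (81/8)/(19/4) = −31/19.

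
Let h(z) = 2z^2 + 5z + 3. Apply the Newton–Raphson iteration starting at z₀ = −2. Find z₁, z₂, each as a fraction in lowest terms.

h'(z) = 4z + 5.
h(−2) = 1, h'(−2) = −3, so z₁ = (−2) − 1/(−3) = −5/3.
h(−5/3) = 2/9, h'(−5/3) = −5/3, so z₂ = (−5/3) − (2/9)/(−5/3) = −23/15.

z₁ = −5/3, z₂ = −23/15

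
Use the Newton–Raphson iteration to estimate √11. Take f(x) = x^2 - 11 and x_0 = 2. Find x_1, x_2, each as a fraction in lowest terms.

f'(x) = 2x.
f(2) = -7, f'(2) = 4, so x_1 = 2 - (-7)/4 = 15/4.
f(15/4) = 49/16, f'(15/4) = 15/2, so x_2 = (15/4) - (49/16)/(15/2) = 401/120.

x_1 = 15/4, x_2 = 401/120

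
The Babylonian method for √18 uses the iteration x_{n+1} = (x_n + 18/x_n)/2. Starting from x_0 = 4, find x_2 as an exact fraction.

x_1 = (4 + 18/4)/2 = 17/4.
x_2 = (17/4 + 18/(17/4))/2 = 577/136.

577/136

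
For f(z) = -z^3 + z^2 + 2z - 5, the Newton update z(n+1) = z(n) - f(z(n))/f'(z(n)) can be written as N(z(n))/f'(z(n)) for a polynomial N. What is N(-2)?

25

f'(z) = -3z^2 + 2z + 2.
N(z) = z·f'(z) - f(z) = z·(-3z^2 + 2z + 2) - (-z^3 + z^2 + 2z - 5) = -2z^3 + z^2 + 5.
N(-2) = 25.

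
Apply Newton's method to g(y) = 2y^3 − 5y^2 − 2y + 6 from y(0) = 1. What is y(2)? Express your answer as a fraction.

g'(y) = 6y^2 − 10y − 2.
g(1) = 1, g'(1) = −6, so y(1) = 1 − 1/(−6) = 7/6.
g(7/6) = 1/27, g'(7/6) = −11/2, so y(2) = (7/6) − (1/27)/(−11/2) = 697/594.

697/594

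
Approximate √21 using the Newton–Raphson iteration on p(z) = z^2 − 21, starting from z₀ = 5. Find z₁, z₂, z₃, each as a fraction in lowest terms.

p'(z) = 2z.
p(5) = 4, p'(5) = 10, so z₁ = 5 − 4/10 = 23/5.
p(23/5) = 4/25, p'(23/5) = 46/5, so z₂ = (23/5) − (4/25)/(46/5) = 527/115.
p(527/115) = 4/13225, p'(527/115) = 1054/115, so z₃ = (527/115) − (4/13225)/(1054/115) = 277727/60605.

z₁ = 23/5, z₂ = 527/115, z₃ = 277727/60605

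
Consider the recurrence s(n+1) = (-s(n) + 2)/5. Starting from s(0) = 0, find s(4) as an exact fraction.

s(1) = (-0 + 2)/5 = 2/5.
s(2) = (-(2/5) + 2)/5 = 8/25.
s(3) = (-(8/25) + 2)/5 = 42/125.
s(4) = (-(42/125) + 2)/5 = 208/625.

208/625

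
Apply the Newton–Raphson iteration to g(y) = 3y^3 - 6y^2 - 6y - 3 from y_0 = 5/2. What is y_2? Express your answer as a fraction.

g'(y) = 9y^2 - 12y - 6.
g(5/2) = -69/8, g'(5/2) = 81/4, so y_1 = (5/2) - (-69/8)/(81/4) = 79/27.
g(79/27) = 21160/6561, g'(79/27) = 2911/81, so y_2 = (79/27) - (21160/6561)/(2911/81) = 668747/235791.

668747/235791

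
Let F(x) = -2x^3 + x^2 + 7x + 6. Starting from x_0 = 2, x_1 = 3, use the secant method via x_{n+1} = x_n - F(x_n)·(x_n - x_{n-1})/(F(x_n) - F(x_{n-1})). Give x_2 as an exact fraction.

30/13

F(2) = 8, F(3) = -18. x_2 = 3 - (-18)·(3 - 2)/((-18) - 8) = 30/13.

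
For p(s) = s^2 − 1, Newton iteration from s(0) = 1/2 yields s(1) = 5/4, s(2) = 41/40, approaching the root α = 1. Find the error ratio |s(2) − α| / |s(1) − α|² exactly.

2/5

s(1) − α = 5/4 − 1 = 1/4, so |s(1) − α| = 1/4.
s(2) − α = 41/40 − 1 = 1/40, so |s(2) − α| = 1/40.
|s(1) − α|² = 1/16.
Ratio = (1/40) / (1/16) = 2/5.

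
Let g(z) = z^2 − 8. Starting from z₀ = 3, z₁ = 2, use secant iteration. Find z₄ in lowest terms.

478/169

g(3) = 1, g(2) = −4. z₂ = 2 − (−4)·(2 − 3)/((−4) − 1) = 14/5.
g(2) = −4, g(14/5) = −4/25. z₃ = (14/5) − (−4/25)·((14/5) − 2)/((−4/25) − (−4)) = 17/6.
g(14/5) = −4/25, g(17/6) = 1/36. z₄ = (17/6) − (1/36)·((17/6) − (14/5))/((1/36) − (−4/25)) = 478/169.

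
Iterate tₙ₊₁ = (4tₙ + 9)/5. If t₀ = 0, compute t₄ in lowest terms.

t₁ = (4·0 + 9)/5 = 9/5.
t₂ = (4·(9/5) + 9)/5 = 81/25.
t₃ = (4·(81/25) + 9)/5 = 549/125.
t₄ = (4·(549/125) + 9)/5 = 3321/625.

3321/625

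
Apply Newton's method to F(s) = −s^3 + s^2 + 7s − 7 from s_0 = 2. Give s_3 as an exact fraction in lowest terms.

1037393/339793

F'(s) = −3s^2 + 2s + 7.
F(2) = 3, F'(2) = −1, so s_1 = 2 − 3/(−1) = 5.
F(5) = −72, F'(5) = −58, so s_2 = 5 − (−72)/(−58) = 109/29.
F(109/29) = −479520/24389, F'(109/29) = −23434/841, so s_3 = (109/29) − (−479520/24389)/(−23434/841) = 1037393/339793.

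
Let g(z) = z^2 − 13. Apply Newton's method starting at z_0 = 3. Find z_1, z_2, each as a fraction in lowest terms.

z_1 = 11/3, z_2 = 119/33

g'(z) = 2z.
g(3) = −4, g'(3) = 6, so z_1 = 3 − (−4)/6 = 11/3.
g(11/3) = 4/9, g'(11/3) = 22/3, so z_2 = (11/3) − (4/9)/(22/3) = 119/33.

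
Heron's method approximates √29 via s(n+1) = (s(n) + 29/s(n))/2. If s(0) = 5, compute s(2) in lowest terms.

727/135

s(1) = (5 + 29/5)/2 = 27/5.
s(2) = (27/5 + 29/(27/5))/2 = 727/135.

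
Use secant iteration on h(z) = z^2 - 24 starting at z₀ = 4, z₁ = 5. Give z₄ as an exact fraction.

4801/980

h(4) = -8, h(5) = 1. z₂ = 5 - 1·(5 - 4)/(1 - (-8)) = 44/9.
h(5) = 1, h(44/9) = -8/81. z₃ = (44/9) - (-8/81)·((44/9) - 5)/((-8/81) - 1) = 436/89.
h(44/9) = -8/81, h(436/89) = -8/7921. z₄ = (436/89) - (-8/7921)·((436/89) - (44/9))/((-8/7921) - (-8/81)) = 4801/980.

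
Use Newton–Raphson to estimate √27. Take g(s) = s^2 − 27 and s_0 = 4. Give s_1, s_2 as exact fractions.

g'(s) = 2s.
g(4) = −11, g'(4) = 8, so s_1 = 4 − (−11)/8 = 43/8.
g(43/8) = 121/64, g'(43/8) = 43/4, so s_2 = (43/8) − (121/64)/(43/4) = 3577/688.

s_1 = 43/8, s_2 = 3577/688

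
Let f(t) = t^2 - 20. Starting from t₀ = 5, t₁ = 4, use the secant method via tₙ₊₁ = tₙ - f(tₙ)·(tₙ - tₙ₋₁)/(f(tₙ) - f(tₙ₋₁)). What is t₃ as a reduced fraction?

f(5) = 5, f(4) = -4. t₂ = 4 - (-4)·(4 - 5)/((-4) - 5) = 40/9.
f(4) = -4, f(40/9) = -20/81. t₃ = (40/9) - (-20/81)·((40/9) - 4)/((-20/81) - (-4)) = 85/19.

85/19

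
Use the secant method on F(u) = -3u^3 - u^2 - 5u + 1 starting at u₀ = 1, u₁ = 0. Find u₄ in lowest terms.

F(1) = -8, F(0) = 1. u₂ = 0 - 1·(0 - 1)/(1 - (-8)) = 1/9.
F(0) = 1, F(1/9) = 104/243. u₃ = (1/9) - (104/243)·((1/9) - 0)/((104/243) - 1) = 27/139.
F(1/9) = 104/243, F(27/139) = -83096/2685619. u₄ = (27/139) - (-83096/2685619)·((27/139) - (1/9))/((-83096/2685619) - (104/243)) = 67905/359972.

67905/359972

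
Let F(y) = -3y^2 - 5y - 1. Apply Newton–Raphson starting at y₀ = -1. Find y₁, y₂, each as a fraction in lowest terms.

F'(y) = -6y - 5.
F(-1) = 1, F'(-1) = 1, so y₁ = (-1) - 1/1 = -2.
F(-2) = -3, F'(-2) = 7, so y₂ = (-2) - (-3)/7 = -11/7.

y₁ = -2, y₂ = -11/7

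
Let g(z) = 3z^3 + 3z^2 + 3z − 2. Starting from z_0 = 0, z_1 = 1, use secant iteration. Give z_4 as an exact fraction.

g(0) = −2, g(1) = 7. z_2 = 1 − 7·(1 − 0)/(7 − (−2)) = 2/9.
g(1) = 7, g(2/9) = −280/243. z_3 = (2/9) − (−280/243)·((2/9) − 1)/((−280/243) − 7) = 94/283.
g(2/9) = −280/243, g(94/283) = −12751760/22665187. z_4 = (94/283) − (−12751760/22665187)·((94/283) − (2/9))/((−12751760/22665187) − (−280/243)) = 5069098/11598481.

5069098/11598481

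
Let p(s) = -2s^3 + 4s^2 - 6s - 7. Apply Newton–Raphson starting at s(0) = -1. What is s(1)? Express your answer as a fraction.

-3/4

p'(s) = -6s^2 + 8s - 6.
p(-1) = 5, p'(-1) = -20, so s(1) = (-1) - 5/(-20) = -3/4.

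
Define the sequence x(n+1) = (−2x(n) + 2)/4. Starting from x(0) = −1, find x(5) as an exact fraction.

3/8

x(1) = (−2·(−1) + 2)/4 = 1.
x(2) = (−2·1 + 2)/4 = 0.
x(3) = (−2·0 + 2)/4 = 1/2.
x(4) = (−2·(1/2) + 2)/4 = 1/4.
x(5) = (−2·(1/4) + 2)/4 = 3/8.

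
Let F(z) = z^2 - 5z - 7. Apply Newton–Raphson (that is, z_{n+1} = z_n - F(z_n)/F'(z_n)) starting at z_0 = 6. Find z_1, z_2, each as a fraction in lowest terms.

z_1 = 43/7, z_2 = 2192/357

F'(z) = 2z - 5.
F(6) = -1, F'(6) = 7, so z_1 = 6 - (-1)/7 = 43/7.
F(43/7) = 1/49, F'(43/7) = 51/7, so z_2 = (43/7) - (1/49)/(51/7) = 2192/357.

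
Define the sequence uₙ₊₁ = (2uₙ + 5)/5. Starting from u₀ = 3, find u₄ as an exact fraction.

1063/625

u₁ = (2·3 + 5)/5 = 11/5.
u₂ = (2·(11/5) + 5)/5 = 47/25.
u₃ = (2·(47/25) + 5)/5 = 219/125.
u₄ = (2·(219/125) + 5)/5 = 1063/625.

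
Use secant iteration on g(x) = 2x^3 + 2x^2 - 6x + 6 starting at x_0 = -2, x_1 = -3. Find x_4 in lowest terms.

-18075281/6948727

g(-2) = 10, g(-3) = -12. x_2 = (-3) - (-12)·((-3) - (-2))/((-12) - 10) = -27/11.
g(-3) = -12, g(-27/11) = 4260/1331. x_3 = (-27/11) - (4260/1331)·((-27/11) - (-3))/((4260/1331) - (-12)) = -722/281.
g(-27/11) = 4260/1331, g(-722/281) = 15414810/22188041. x_4 = (-722/281) - (15414810/22188041)·((-722/281) - (-27/11))/((15414810/22188041) - (4260/1331)) = -18075281/6948727.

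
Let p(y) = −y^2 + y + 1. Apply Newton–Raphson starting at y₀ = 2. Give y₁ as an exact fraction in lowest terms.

5/3

p'(y) = −2y + 1.
p(2) = −1, p'(2) = −3, so y₁ = 2 − (−1)/(−3) = 5/3.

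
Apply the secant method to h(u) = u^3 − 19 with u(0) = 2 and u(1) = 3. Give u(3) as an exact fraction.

22441/8443

h(2) = −11, h(3) = 8. u(2) = 3 − 8·(3 − 2)/(8 − (−11)) = 49/19.
h(3) = 8, h(49/19) = −12672/6859. u(3) = (49/19) − (−12672/6859)·((49/19) − 3)/((−12672/6859) − 8) = 22441/8443.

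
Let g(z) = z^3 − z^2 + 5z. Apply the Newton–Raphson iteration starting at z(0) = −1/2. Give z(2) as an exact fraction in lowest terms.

−124/101655

g'(z) = 3z^2 − 2z + 5.
g(−1/2) = −23/8, g'(−1/2) = 27/4, so z(1) = (−1/2) − (−23/8)/(27/4) = −2/27.
g(−2/27) = −7406/19683, g'(−2/27) = 1255/243, so z(2) = (−2/27) − (−7406/19683)/(1255/243) = −124/101655.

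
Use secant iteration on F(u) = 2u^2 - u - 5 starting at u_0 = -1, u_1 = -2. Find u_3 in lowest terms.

-71/53

F(-1) = -2, F(-2) = 5. u_2 = (-2) - 5·((-2) - (-1))/(5 - (-2)) = -9/7.
F(-2) = 5, F(-9/7) = -20/49. u_3 = (-9/7) - (-20/49)·((-9/7) - (-2))/((-20/49) - 5) = -71/53.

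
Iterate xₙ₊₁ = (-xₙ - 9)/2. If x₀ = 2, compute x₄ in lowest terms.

x₁ = (-2 - 9)/2 = -11/2.
x₂ = (-(-11/2) - 9)/2 = -7/4.
x₃ = (-(-7/4) - 9)/2 = -29/8.
x₄ = (-(-29/8) - 9)/2 = -43/16.

-43/16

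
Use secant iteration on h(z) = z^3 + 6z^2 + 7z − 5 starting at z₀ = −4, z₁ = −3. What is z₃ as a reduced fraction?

h(−4) = −1, h(−3) = 1. z₂ = (−3) − 1·((−3) − (−4))/(1 − (−1)) = −7/2.
h(−3) = 1, h(−7/2) = 9/8. z₃ = (−7/2) − (9/8)·((−7/2) − (−3))/((9/8) − 1) = 1.

1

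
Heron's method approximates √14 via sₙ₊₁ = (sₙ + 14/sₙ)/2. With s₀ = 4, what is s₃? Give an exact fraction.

403201/107760

s₁ = (4 + 14/4)/2 = 15/4.
s₂ = (15/4 + 14/(15/4))/2 = 449/120.
s₃ = (449/120 + 14/(449/120))/2 = 403201/107760.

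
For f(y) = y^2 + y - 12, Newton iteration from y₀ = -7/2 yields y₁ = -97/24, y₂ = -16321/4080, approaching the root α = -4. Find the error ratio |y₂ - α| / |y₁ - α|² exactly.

12/85

y₁ - α = -97/24 - (-4) = -97/24 + 4 = -1/24, so |y₁ - α| = 1/24.
y₂ - α = -16321/4080 - (-4) = -16321/4080 + 4 = -1/4080, so |y₂ - α| = 1/4080.
|y₁ - α|² = 1/576.
Ratio = (1/4080) / (1/576) = 12/85.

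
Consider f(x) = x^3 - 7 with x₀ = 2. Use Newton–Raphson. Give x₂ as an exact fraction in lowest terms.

18215/9522

f'(x) = 3x^2.
f(2) = 1, f'(2) = 12, so x₁ = 2 - 1/12 = 23/12.
f(23/12) = 71/1728, f'(23/12) = 529/48, so x₂ = (23/12) - (71/1728)/(529/48) = 18215/9522.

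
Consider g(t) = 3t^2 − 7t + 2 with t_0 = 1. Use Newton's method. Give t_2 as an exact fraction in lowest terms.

g'(t) = 6t − 7.
g(1) = −2, g'(1) = −1, so t_1 = 1 − (−2)/(−1) = −1.
g(−1) = 12, g'(−1) = −13, so t_2 = (−1) − 12/(−13) = −1/13.

−1/13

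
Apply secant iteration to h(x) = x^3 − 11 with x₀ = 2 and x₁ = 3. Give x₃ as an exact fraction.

16025/7267

h(2) = −3, h(3) = 16. x₂ = 3 − 16·(3 − 2)/(16 − (−3)) = 41/19.
h(3) = 16, h(41/19) = −6528/6859. x₃ = (41/19) − (−6528/6859)·((41/19) − 3)/((−6528/6859) − 16) = 16025/7267.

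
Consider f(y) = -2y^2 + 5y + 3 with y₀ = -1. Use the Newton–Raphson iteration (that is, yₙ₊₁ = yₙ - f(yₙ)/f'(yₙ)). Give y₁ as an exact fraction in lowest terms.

-5/9

f'(y) = -4y + 5.
f(-1) = -4, f'(-1) = 9, so y₁ = (-1) - (-4)/9 = -5/9.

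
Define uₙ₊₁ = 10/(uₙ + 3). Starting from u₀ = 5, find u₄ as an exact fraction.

u₁ = 10/(5 + 3) = 5/4.
u₂ = 10/(5/4 + 3) = 40/17.
u₃ = 10/(40/17 + 3) = 170/91.
u₄ = 10/(170/91 + 3) = 910/443.

910/443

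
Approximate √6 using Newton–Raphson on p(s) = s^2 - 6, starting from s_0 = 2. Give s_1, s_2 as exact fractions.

p'(s) = 2s.
p(2) = -2, p'(2) = 4, so s_1 = 2 - (-2)/4 = 5/2.
p(5/2) = 1/4, p'(5/2) = 5, so s_2 = (5/2) - (1/4)/5 = 49/20.

s_1 = 5/2, s_2 = 49/20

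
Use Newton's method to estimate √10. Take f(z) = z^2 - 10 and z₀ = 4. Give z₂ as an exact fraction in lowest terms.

329/104

f'(z) = 2z.
f(4) = 6, f'(4) = 8, so z₁ = 4 - 6/8 = 13/4.
f(13/4) = 9/16, f'(13/4) = 13/2, so z₂ = (13/4) - (9/16)/(13/2) = 329/104.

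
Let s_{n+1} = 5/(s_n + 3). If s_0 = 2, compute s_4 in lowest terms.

85/71

s_1 = 5/(2 + 3) = 1.
s_2 = 5/(1 + 3) = 5/4.
s_3 = 5/(5/4 + 3) = 20/17.
s_4 = 5/(20/17 + 3) = 85/71.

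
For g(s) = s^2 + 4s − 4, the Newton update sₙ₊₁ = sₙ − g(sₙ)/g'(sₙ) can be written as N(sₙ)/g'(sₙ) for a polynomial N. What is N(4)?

20

g'(s) = 2s + 4.
N(s) = s·g'(s) − g(s) = s·(2s + 4) − (s^2 + 4s − 4) = s^2 + 4.
N(4) = 20.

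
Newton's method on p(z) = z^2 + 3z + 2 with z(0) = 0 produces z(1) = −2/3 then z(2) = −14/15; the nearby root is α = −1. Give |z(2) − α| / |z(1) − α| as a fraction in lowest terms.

1/5

z(1) − α = −2/3 − (−1) = −2/3 + 1 = 1/3, so |z(1) − α| = 1/3.
z(2) − α = −14/15 − (−1) = −14/15 + 1 = 1/15, so |z(2) − α| = 1/15.
Ratio = (1/15) / (1/3) = 1/5.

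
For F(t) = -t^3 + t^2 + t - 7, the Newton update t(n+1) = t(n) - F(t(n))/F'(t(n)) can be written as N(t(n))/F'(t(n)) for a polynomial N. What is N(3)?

F'(t) = -3t^2 + 2t + 1.
N(t) = t·F'(t) - F(t) = t·(-3t^2 + 2t + 1) - (-t^3 + t^2 + t - 7) = -2t^3 + t^2 + 7.
N(3) = -38.

-38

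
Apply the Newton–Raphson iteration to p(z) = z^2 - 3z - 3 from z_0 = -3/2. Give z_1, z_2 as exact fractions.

z_1 = -7/8, z_2 = -241/304

p'(z) = 2z - 3.
p(-3/2) = 15/4, p'(-3/2) = -6, so z_1 = (-3/2) - (15/4)/(-6) = -7/8.
p(-7/8) = 25/64, p'(-7/8) = -19/4, so z_2 = (-7/8) - (25/64)/(-19/4) = -241/304.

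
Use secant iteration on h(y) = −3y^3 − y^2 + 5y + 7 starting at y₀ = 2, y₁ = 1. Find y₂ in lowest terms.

27/19

h(2) = −11, h(1) = 8. y₂ = 1 − 8·(1 − 2)/(8 − (−11)) = 27/19.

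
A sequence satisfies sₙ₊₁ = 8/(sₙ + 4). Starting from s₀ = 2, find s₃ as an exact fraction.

16/11

s₁ = 8/(2 + 4) = 4/3.
s₂ = 8/(4/3 + 4) = 3/2.
s₃ = 8/(3/2 + 4) = 16/11.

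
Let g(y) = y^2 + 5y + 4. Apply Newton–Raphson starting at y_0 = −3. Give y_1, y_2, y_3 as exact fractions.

g'(y) = 2y + 5.
g(−3) = −2, g'(−3) = −1, so y_1 = (−3) − (−2)/(−1) = −5.
g(−5) = 4, g'(−5) = −5, so y_2 = (−5) − 4/(−5) = −21/5.
g(−21/5) = 16/25, g'(−21/5) = −17/5, so y_3 = (−21/5) − (16/25)/(−17/5) = −341/85.

y_1 = −5, y_2 = −21/5, y_3 = −341/85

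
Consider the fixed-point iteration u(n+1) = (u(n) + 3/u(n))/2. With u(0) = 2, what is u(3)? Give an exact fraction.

18817/10864

u(1) = (2 + 3/2)/2 = 7/4.
u(2) = (7/4 + 3/(7/4))/2 = 97/56.
u(3) = (97/56 + 3/(97/56))/2 = 18817/10864.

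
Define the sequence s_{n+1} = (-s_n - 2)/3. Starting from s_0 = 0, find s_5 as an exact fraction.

-122/243

s_1 = (-0 - 2)/3 = -2/3.
s_2 = (-(-2/3) - 2)/3 = -4/9.
s_3 = (-(-4/9) - 2)/3 = -14/27.
s_4 = (-(-14/27) - 2)/3 = -40/81.
s_5 = (-(-40/81) - 2)/3 = -122/243.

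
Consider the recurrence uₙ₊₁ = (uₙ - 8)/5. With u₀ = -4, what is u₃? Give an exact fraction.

u₁ = ((-4) - 8)/5 = -12/5.
u₂ = ((-12/5) - 8)/5 = -52/25.
u₃ = ((-52/25) - 8)/5 = -252/125.

-252/125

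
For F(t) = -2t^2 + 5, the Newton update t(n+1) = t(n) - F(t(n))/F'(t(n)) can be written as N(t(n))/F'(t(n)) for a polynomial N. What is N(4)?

-37

F'(t) = -4t.
N(t) = t·F'(t) - F(t) = t·(-4t) - (-2t^2 + 5) = -2t^2 - 5.
N(4) = -37.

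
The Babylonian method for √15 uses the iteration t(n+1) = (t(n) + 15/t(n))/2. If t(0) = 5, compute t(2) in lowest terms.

31/8

t(1) = (5 + 15/5)/2 = 4.
t(2) = (4 + 15/4)/2 = 31/8.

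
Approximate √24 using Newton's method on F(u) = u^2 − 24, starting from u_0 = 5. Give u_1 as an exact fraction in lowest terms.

49/10

F'(u) = 2u.
F(5) = 1, F'(5) = 10, so u_1 = 5 − 1/10 = 49/10.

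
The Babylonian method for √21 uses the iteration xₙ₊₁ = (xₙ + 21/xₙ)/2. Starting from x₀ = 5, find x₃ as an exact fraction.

x₁ = (5 + 21/5)/2 = 23/5.
x₂ = (23/5 + 21/(23/5))/2 = 527/115.
x₃ = (527/115 + 21/(527/115))/2 = 277727/60605.

277727/60605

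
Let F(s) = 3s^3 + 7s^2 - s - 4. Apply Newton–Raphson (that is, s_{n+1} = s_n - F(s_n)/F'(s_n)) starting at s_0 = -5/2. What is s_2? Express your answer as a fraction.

-5351636/2416149

F'(s) = 9s^2 + 14s - 1.
F(-5/2) = -37/8, F'(-5/2) = 81/4, so s_1 = (-5/2) - (-37/8)/(81/4) = -184/81.
F(-184/81) = -136900/177147, F'(-184/81) = 9943/729, so s_2 = (-184/81) - (-136900/177147)/(9943/729) = -5351636/2416149.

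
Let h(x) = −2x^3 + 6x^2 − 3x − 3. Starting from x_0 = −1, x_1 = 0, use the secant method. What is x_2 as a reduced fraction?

−3/11

h(−1) = 8, h(0) = −3. x_2 = 0 − (−3)·(0 − (−1))/((−3) − 8) = −3/11.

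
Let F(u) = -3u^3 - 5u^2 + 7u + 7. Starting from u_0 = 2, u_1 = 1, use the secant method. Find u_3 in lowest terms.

F(2) = -23, F(1) = 6. u_2 = 1 - 6·(1 - 2)/(6 - (-23)) = 35/29.
F(1) = 6, F(35/29) = 70518/24389. u_3 = (35/29) - (70518/24389)·((35/29) - 1)/((70518/24389) - 6) = 2947/2106.

2947/2106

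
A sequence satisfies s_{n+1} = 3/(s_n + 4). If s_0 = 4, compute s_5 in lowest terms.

s_1 = 3/(4 + 4) = 3/8.
s_2 = 3/(3/8 + 4) = 24/35.
s_3 = 3/(24/35 + 4) = 105/164.
s_4 = 3/(105/164 + 4) = 492/761.
s_5 = 3/(492/761 + 4) = 2283/3536.

2283/3536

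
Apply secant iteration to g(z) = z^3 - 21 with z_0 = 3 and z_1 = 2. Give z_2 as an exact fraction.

51/19

g(3) = 6, g(2) = -13. z_2 = 2 - (-13)·(2 - 3)/((-13) - 6) = 51/19.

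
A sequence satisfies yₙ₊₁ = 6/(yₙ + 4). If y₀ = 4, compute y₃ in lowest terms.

57/50

y₁ = 6/(4 + 4) = 3/4.
y₂ = 6/(3/4 + 4) = 24/19.
y₃ = 6/(24/19 + 4) = 57/50.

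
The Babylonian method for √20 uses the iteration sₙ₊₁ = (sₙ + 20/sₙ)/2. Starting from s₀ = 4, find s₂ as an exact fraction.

s₁ = (4 + 20/4)/2 = 9/2.
s₂ = (9/2 + 20/(9/2))/2 = 161/36.

161/36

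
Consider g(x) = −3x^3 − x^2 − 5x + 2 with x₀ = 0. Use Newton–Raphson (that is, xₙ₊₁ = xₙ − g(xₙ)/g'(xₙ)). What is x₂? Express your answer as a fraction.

g'(x) = −9x^2 − 2x − 5.
g(0) = 2, g'(0) = −5, so x₁ = 0 − 2/(−5) = 2/5.
g(2/5) = −44/125, g'(2/5) = −181/25, so x₂ = (2/5) − (−44/125)/(−181/25) = 318/905.

318/905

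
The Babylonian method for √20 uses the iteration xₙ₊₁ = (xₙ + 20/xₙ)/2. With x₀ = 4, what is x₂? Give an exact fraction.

161/36

x₁ = (4 + 20/4)/2 = 9/2.
x₂ = (9/2 + 20/(9/2))/2 = 161/36.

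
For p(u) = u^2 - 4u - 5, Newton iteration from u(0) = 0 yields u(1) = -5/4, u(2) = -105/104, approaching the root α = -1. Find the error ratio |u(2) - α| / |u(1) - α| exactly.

u(1) - α = -5/4 - (-1) = -5/4 + 1 = -1/4, so |u(1) - α| = 1/4.
u(2) - α = -105/104 - (-1) = -105/104 + 1 = -1/104, so |u(2) - α| = 1/104.
Ratio = (1/104) / (1/4) = 1/26.

1/26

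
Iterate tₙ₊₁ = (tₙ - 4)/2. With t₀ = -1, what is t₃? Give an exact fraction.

t₁ = ((-1) - 4)/2 = -5/2.
t₂ = ((-5/2) - 4)/2 = -13/4.
t₃ = ((-13/4) - 4)/2 = -29/8.

-29/8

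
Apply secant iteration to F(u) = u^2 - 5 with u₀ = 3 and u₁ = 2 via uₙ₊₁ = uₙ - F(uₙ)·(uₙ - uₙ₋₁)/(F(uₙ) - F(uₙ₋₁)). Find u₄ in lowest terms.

F(3) = 4, F(2) = -1. u₂ = 2 - (-1)·(2 - 3)/((-1) - 4) = 11/5.
F(2) = -1, F(11/5) = -4/25. u₃ = (11/5) - (-4/25)·((11/5) - 2)/((-4/25) - (-1)) = 47/21.
F(11/5) = -4/25, F(47/21) = 4/441. u₄ = (47/21) - (4/441)·((47/21) - (11/5))/((4/441) - (-4/25)) = 521/233.

521/233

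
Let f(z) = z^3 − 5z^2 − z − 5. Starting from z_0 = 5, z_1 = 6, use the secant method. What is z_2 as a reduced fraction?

37/7

f(5) = −10, f(6) = 25. z_2 = 6 − 25·(6 − 5)/(25 − (−10)) = 37/7.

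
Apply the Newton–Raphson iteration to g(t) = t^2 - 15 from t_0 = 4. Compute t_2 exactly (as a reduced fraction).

g'(t) = 2t.
g(4) = 1, g'(4) = 8, so t_1 = 4 - 1/8 = 31/8.
g(31/8) = 1/64, g'(31/8) = 31/4, so t_2 = (31/8) - (1/64)/(31/4) = 1921/496.

1921/496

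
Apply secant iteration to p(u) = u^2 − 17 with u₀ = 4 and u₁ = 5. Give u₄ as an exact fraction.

p(4) = −1, p(5) = 8. u₂ = 5 − 8·(5 − 4)/(8 − (−1)) = 37/9.
p(5) = 8, p(37/9) = −8/81. u₃ = (37/9) − (−8/81)·((37/9) − 5)/((−8/81) − 8) = 169/41.
p(37/9) = −8/81, p(169/41) = −16/1681. u₄ = (169/41) − (−16/1681)·((169/41) − (37/9))/((−16/1681) − (−8/81)) = 6263/1519.

6263/1519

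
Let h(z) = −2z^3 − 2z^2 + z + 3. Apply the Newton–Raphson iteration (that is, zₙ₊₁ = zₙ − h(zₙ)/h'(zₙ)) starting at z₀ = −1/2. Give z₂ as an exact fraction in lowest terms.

h'(z) = −6z^2 − 4z + 1.
h(−1/2) = 9/4, h'(−1/2) = 3/2, so z₁ = (−1/2) − (9/4)/(3/2) = −2.
h(−2) = 9, h'(−2) = −15, so z₂ = (−2) − 9/(−15) = −7/5.

−7/5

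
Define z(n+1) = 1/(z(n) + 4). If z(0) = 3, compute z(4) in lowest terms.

123/521

z(1) = 1/(3 + 4) = 1/7.
z(2) = 1/(1/7 + 4) = 7/29.
z(3) = 1/(7/29 + 4) = 29/123.
z(4) = 1/(29/123 + 4) = 123/521.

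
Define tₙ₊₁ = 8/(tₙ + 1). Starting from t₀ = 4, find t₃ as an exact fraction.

104/53

t₁ = 8/(4 + 1) = 8/5.
t₂ = 8/(8/5 + 1) = 40/13.
t₃ = 8/(40/13 + 1) = 104/53.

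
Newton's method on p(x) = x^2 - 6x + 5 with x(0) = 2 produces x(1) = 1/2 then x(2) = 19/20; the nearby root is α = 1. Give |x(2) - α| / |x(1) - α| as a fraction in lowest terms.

x(1) - α = 1/2 - 1 = -1/2, so |x(1) - α| = 1/2.
x(2) - α = 19/20 - 1 = -1/20, so |x(2) - α| = 1/20.
Ratio = (1/20) / (1/2) = 1/10.

1/10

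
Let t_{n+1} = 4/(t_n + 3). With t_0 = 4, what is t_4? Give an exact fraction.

t_1 = 4/(4 + 3) = 4/7.
t_2 = 4/(4/7 + 3) = 28/25.
t_3 = 4/(28/25 + 3) = 100/103.
t_4 = 4/(100/103 + 3) = 412/409.

412/409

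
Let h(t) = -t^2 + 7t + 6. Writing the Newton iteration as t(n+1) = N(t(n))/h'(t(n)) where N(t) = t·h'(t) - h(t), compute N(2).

-10

h'(t) = -2t + 7.
N(t) = t·h'(t) - h(t) = t·(-2t + 7) - (-t^2 + 7t + 6) = -t^2 - 6.
N(2) = -10.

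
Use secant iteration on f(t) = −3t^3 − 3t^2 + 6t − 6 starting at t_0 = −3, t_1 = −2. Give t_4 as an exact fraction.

f(−3) = 30, f(−2) = −6. t_2 = (−2) − (−6)·((−2) − (−3))/((−6) − 30) = −13/6.
f(−2) = −6, f(−13/6) = −185/72. t_3 = (−13/6) − (−185/72)·((−13/6) − (−2))/((−185/72) − (−6)) = −566/247.
f(−13/6) = −185/72, f(−566/247) = 8978790/15069223. t_4 = (−566/247) − (8978790/15069223)·((−566/247) − (−13/6))/((8978790/15069223) − (−185/72)) = −42102398/18563671.

−42102398/18563671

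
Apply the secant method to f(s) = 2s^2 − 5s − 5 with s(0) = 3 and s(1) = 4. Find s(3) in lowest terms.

277/85

f(3) = −2, f(4) = 7. s(2) = 4 − 7·(4 − 3)/(7 − (−2)) = 29/9.
f(4) = 7, f(29/9) = −28/81. s(3) = (29/9) − (−28/81)·((29/9) − 4)/((−28/81) − 7) = 277/85.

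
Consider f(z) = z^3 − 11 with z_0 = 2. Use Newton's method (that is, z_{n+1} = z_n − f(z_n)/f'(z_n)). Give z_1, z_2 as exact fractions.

f'(z) = 3z^2.
f(2) = −3, f'(2) = 12, so z_1 = 2 − (−3)/12 = 9/4.
f(9/4) = 25/64, f'(9/4) = 243/16, so z_2 = (9/4) − (25/64)/(243/16) = 1081/486.

z_1 = 9/4, z_2 = 1081/486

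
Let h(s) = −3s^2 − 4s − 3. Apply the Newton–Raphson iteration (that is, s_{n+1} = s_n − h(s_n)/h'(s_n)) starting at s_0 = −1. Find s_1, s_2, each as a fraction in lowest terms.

h'(s) = −6s − 4.
h(−1) = −2, h'(−1) = 2, so s_1 = (−1) − (−2)/2 = 0.
h(0) = −3, h'(0) = −4, so s_2 = 0 − (−3)/(−4) = −3/4.

s_1 = 0, s_2 = −3/4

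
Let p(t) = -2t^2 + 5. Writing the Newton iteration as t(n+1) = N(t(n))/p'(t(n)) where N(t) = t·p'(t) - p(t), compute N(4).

p'(t) = -4t.
N(t) = t·p'(t) - p(t) = t·(-4t) - (-2t^2 + 5) = -2t^2 - 5.
N(4) = -37.

-37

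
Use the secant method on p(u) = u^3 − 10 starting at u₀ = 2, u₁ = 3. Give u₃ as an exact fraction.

p(2) = −2, p(3) = 17. u₂ = 3 − 17·(3 − 2)/(17 − (−2)) = 40/19.
p(3) = 17, p(40/19) = −4590/6859. u₃ = (40/19) − (−4590/6859)·((40/19) − 3)/((−4590/6859) − 17) = 15250/7129.

15250/7129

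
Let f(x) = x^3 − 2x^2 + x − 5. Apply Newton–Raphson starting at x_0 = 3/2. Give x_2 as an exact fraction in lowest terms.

38719/12320

f'(x) = 3x^2 − 4x + 1.
f(3/2) = −37/8, f'(3/2) = 7/4, so x_1 = (3/2) − (−37/8)/(7/4) = 29/7.
f(29/7) = 12321/343, f'(29/7) = 1760/49, so x_2 = (29/7) − (12321/343)/(1760/49) = 38719/12320.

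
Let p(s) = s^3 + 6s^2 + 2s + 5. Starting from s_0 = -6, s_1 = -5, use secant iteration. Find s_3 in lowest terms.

-102845/17653

p(-6) = -7, p(-5) = 20. s_2 = (-5) - 20·((-5) - (-6))/(20 - (-7)) = -155/27.
p(-5) = 20, p(-155/27) = 40600/19683. s_3 = (-155/27) - (40600/19683)·((-155/27) - (-5))/((40600/19683) - 20) = -102845/17653.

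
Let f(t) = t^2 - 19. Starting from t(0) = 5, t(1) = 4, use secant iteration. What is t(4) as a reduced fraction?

1421/326

f(5) = 6, f(4) = -3. t(2) = 4 - (-3)·(4 - 5)/((-3) - 6) = 13/3.
f(4) = -3, f(13/3) = -2/9. t(3) = (13/3) - (-2/9)·((13/3) - 4)/((-2/9) - (-3)) = 109/25.
f(13/3) = -2/9, f(109/25) = 6/625. t(4) = (109/25) - (6/625)·((109/25) - (13/3))/((6/625) - (-2/9)) = 1421/326.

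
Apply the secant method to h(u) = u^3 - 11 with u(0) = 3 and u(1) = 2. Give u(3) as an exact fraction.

h(3) = 16, h(2) = -3. u(2) = 2 - (-3)·(2 - 3)/((-3) - 16) = 41/19.
h(2) = -3, h(41/19) = -6528/6859. u(3) = (41/19) - (-6528/6859)·((41/19) - 2)/((-6528/6859) - (-3)) = 3483/1561.

3483/1561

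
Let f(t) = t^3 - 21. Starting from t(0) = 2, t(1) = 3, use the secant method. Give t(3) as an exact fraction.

f(2) = -13, f(3) = 6. t(2) = 3 - 6·(3 - 2)/(6 - (-13)) = 51/19.
f(3) = 6, f(51/19) = -11388/6859. t(3) = (51/19) - (-11388/6859)·((51/19) - 3)/((-11388/6859) - 6) = 8035/2919.

8035/2919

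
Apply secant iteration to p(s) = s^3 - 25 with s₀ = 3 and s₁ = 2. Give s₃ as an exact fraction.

p(3) = 2, p(2) = -17. s₂ = 2 - (-17)·(2 - 3)/((-17) - 2) = 55/19.
p(2) = -17, p(55/19) = -5100/6859. s₃ = (55/19) - (-5100/6859)·((55/19) - 2)/((-5100/6859) - (-17)) = 19255/6559.

19255/6559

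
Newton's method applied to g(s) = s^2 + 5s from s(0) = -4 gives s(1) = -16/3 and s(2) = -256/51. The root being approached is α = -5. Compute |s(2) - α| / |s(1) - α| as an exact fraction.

s(1) - α = -16/3 - (-5) = -16/3 + 5 = -1/3, so |s(1) - α| = 1/3.
s(2) - α = -256/51 - (-5) = -256/51 + 5 = -1/51, so |s(2) - α| = 1/51.
Ratio = (1/51) / (1/3) = 1/17.

1/17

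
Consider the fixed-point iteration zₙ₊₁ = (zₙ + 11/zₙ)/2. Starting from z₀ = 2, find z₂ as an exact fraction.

z₁ = (2 + 11/2)/2 = 15/4.
z₂ = (15/4 + 11/(15/4))/2 = 401/120.

401/120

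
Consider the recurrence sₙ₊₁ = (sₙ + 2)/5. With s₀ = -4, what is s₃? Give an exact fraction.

58/125

s₁ = ((-4) + 2)/5 = -2/5.
s₂ = ((-2/5) + 2)/5 = 8/25.
s₃ = ((8/25) + 2)/5 = 58/125.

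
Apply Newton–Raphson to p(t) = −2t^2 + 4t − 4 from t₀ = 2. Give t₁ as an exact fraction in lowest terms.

p'(t) = −4t + 4.
p(2) = −4, p'(2) = −4, so t₁ = 2 − (−4)/(−4) = 1.

1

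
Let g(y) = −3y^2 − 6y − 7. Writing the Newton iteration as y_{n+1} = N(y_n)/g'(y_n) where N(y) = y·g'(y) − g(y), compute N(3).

−20

g'(y) = −6y − 6.
N(y) = y·g'(y) − g(y) = y·(−6y − 6) − (−3y^2 − 6y − 7) = −3y^2 + 7.
N(3) = −20.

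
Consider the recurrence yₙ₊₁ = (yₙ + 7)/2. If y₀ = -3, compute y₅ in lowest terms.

107/16

y₁ = ((-3) + 7)/2 = 2.
y₂ = (2 + 7)/2 = 9/2.
y₃ = ((9/2) + 7)/2 = 23/4.
y₄ = ((23/4) + 7)/2 = 51/8.
y₅ = ((51/8) + 7)/2 = 107/16.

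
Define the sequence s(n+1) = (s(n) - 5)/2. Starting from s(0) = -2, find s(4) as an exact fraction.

-77/16

s(1) = ((-2) - 5)/2 = -7/2.
s(2) = ((-7/2) - 5)/2 = -17/4.
s(3) = ((-17/4) - 5)/2 = -37/8.
s(4) = ((-37/8) - 5)/2 = -77/16.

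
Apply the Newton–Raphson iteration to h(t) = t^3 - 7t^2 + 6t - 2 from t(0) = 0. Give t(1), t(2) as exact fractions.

t(1) = 1/3, t(2) = 7/9

h'(t) = 3t^2 - 14t + 6.
h(0) = -2, h'(0) = 6, so t(1) = 0 - (-2)/6 = 1/3.
h(1/3) = -20/27, h'(1/3) = 5/3, so t(2) = (1/3) - (-20/27)/(5/3) = 7/9.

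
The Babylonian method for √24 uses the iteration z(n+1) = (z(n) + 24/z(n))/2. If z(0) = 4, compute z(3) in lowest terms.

z(1) = (4 + 24/4)/2 = 5.
z(2) = (5 + 24/5)/2 = 49/10.
z(3) = (49/10 + 24/(49/10))/2 = 4801/980.

4801/980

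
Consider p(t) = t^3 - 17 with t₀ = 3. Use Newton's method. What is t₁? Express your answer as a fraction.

p'(t) = 3t^2.
p(3) = 10, p'(3) = 27, so t₁ = 3 - 10/27 = 71/27.

71/27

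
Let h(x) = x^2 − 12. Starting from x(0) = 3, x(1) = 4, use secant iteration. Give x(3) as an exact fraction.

h(3) = −3, h(4) = 4. x(2) = 4 − 4·(4 − 3)/(4 − (−3)) = 24/7.
h(4) = 4, h(24/7) = −12/49. x(3) = (24/7) − (−12/49)·((24/7) − 4)/((−12/49) − 4) = 45/13.

45/13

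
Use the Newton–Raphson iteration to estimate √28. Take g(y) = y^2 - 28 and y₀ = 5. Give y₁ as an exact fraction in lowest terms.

g'(y) = 2y.
g(5) = -3, g'(5) = 10, so y₁ = 5 - (-3)/10 = 53/10.

53/10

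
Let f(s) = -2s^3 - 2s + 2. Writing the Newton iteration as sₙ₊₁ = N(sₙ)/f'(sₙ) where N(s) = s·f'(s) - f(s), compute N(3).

-110

f'(s) = -6s^2 - 2.
N(s) = s·f'(s) - f(s) = s·(-6s^2 - 2) - (-2s^3 - 2s + 2) = -4s^3 - 2.
N(3) = -110.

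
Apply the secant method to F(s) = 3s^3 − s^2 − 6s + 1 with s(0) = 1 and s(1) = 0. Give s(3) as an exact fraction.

16/97

F(1) = −3, F(0) = 1. s(2) = 0 − 1·(0 − 1)/(1 − (−3)) = 1/4.
F(0) = 1, F(1/4) = −33/64. s(3) = (1/4) − (−33/64)·((1/4) − 0)/((−33/64) − 1) = 16/97.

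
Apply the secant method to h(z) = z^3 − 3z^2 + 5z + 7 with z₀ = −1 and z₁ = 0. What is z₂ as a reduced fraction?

h(−1) = −2, h(0) = 7. z₂ = 0 − 7·(0 − (−1))/(7 − (−2)) = −7/9.

−7/9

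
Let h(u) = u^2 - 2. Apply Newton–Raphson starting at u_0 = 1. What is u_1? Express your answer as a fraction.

h'(u) = 2u.
h(1) = -1, h'(1) = 2, so u_1 = 1 - (-1)/2 = 3/2.

3/2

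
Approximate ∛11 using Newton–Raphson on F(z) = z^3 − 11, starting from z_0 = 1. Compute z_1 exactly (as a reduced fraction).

F'(z) = 3z^2.
F(1) = −10, F'(1) = 3, so z_1 = 1 − (−10)/3 = 13/3.

13/3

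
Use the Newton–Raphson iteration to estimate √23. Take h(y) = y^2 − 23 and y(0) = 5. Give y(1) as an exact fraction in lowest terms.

h'(y) = 2y.
h(5) = 2, h'(5) = 10, so y(1) = 5 − 2/10 = 24/5.

24/5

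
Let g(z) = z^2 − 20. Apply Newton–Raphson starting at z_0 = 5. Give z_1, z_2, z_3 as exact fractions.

z_1 = 9/2, z_2 = 161/36, z_3 = 51841/11592

g'(z) = 2z.
g(5) = 5, g'(5) = 10, so z_1 = 5 − 5/10 = 9/2.
g(9/2) = 1/4, g'(9/2) = 9, so z_2 = (9/2) − (1/4)/9 = 161/36.
g(161/36) = 1/1296, g'(161/36) = 161/18, so z_3 = (161/36) − (1/1296)/(161/18) = 51841/11592.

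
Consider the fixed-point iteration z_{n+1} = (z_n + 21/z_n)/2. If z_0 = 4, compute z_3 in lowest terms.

14720113/3212192

z_1 = (4 + 21/4)/2 = 37/8.
z_2 = (37/8 + 21/(37/8))/2 = 2713/592.
z_3 = (2713/592 + 21/(2713/592))/2 = 14720113/3212192.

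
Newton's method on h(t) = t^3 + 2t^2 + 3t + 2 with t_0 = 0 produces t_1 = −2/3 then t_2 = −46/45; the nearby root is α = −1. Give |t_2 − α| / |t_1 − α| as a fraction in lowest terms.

t_1 − α = −2/3 − (−1) = −2/3 + 1 = 1/3, so |t_1 − α| = 1/3.
t_2 − α = −46/45 − (−1) = −46/45 + 1 = −1/45, so |t_2 − α| = 1/45.
Ratio = (1/45) / (1/3) = 1/15.

1/15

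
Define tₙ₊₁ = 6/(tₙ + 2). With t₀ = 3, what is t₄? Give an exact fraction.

t₁ = 6/(3 + 2) = 6/5.
t₂ = 6/(6/5 + 2) = 15/8.
t₃ = 6/(15/8 + 2) = 48/31.
t₄ = 6/(48/31 + 2) = 93/55.

93/55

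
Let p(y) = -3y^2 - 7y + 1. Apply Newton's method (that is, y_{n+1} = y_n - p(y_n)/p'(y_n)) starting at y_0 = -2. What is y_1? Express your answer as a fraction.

p'(y) = -6y - 7.
p(-2) = 3, p'(-2) = 5, so y_1 = (-2) - 3/5 = -13/5.

-13/5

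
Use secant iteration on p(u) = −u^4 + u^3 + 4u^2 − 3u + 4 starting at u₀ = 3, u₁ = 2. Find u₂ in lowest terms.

p(3) = −23, p(2) = 6. u₂ = 2 − 6·(2 − 3)/(6 − (−23)) = 64/29.

64/29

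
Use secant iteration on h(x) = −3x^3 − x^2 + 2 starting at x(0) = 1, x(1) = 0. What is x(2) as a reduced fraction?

1/2

h(1) = −2, h(0) = 2. x(2) = 0 − 2·(0 − 1)/(2 − (−2)) = 1/2.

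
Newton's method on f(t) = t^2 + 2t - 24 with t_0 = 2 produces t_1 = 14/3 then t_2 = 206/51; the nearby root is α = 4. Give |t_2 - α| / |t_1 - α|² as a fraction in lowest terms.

t_1 - α = 14/3 - 4 = 2/3, so |t_1 - α| = 2/3.
t_2 - α = 206/51 - 4 = 2/51, so |t_2 - α| = 2/51.
|t_1 - α|² = 4/9.
Ratio = (2/51) / (4/9) = 3/34.

3/34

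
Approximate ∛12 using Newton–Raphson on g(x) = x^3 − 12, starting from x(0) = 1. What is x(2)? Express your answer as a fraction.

1453/441

g'(x) = 3x^2.
g(1) = −11, g'(1) = 3, so x(1) = 1 − (−11)/3 = 14/3.
g(14/3) = 2420/27, g'(14/3) = 196/3, so x(2) = (14/3) − (2420/27)/(196/3) = 1453/441.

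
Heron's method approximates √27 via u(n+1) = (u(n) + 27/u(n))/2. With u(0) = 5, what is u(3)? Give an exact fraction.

3650401/702520

u(1) = (5 + 27/5)/2 = 26/5.
u(2) = (26/5 + 27/(26/5))/2 = 1351/260.
u(3) = (1351/260 + 27/(1351/260))/2 = 3650401/702520.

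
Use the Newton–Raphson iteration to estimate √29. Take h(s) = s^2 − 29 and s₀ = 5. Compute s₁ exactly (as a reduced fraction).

27/5

h'(s) = 2s.
h(5) = −4, h'(5) = 10, so s₁ = 5 − (−4)/10 = 27/5.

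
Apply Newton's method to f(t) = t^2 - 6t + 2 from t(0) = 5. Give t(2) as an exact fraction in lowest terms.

497/88

f'(t) = 2t - 6.
f(5) = -3, f'(5) = 4, so t(1) = 5 - (-3)/4 = 23/4.
f(23/4) = 9/16, f'(23/4) = 11/2, so t(2) = (23/4) - (9/16)/(11/2) = 497/88.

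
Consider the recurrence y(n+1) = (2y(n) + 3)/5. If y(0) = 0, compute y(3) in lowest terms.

117/125

y(1) = (2·0 + 3)/5 = 3/5.
y(2) = (2·(3/5) + 3)/5 = 21/25.
y(3) = (2·(21/25) + 3)/5 = 117/125.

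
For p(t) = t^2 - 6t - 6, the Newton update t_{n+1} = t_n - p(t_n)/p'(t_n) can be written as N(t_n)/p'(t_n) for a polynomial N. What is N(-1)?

p'(t) = 2t - 6.
N(t) = t·p'(t) - p(t) = t·(2t - 6) - (t^2 - 6t - 6) = t^2 + 6.
N(-1) = 7.

7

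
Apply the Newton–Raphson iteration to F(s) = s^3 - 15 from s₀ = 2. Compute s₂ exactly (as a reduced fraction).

F'(s) = 3s^2.
F(2) = -7, F'(2) = 12, so s₁ = 2 - (-7)/12 = 31/12.
F(31/12) = 3871/1728, F'(31/12) = 961/48, so s₂ = (31/12) - (3871/1728)/(961/48) = 42751/17298.

42751/17298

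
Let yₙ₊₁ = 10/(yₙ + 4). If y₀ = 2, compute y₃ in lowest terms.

y₁ = 10/(2 + 4) = 5/3.
y₂ = 10/(5/3 + 4) = 30/17.
y₃ = 10/(30/17 + 4) = 85/49.

85/49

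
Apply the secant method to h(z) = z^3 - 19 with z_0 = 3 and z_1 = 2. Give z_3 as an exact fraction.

h(3) = 8, h(2) = -11. z_2 = 2 - (-11)·(2 - 3)/((-11) - 8) = 49/19.
h(2) = -11, h(49/19) = -12672/6859. z_3 = (49/19) - (-12672/6859)·((49/19) - 2)/((-12672/6859) - (-11)) = 15385/5707.

15385/5707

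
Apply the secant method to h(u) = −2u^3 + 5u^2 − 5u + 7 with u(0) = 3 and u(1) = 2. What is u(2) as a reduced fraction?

37/18

h(3) = −17, h(2) = 1. u(2) = 2 − 1·(2 − 3)/(1 − (−17)) = 37/18.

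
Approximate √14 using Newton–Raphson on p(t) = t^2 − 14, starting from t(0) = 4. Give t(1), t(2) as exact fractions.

t(1) = 15/4, t(2) = 449/120

p'(t) = 2t.
p(4) = 2, p'(4) = 8, so t(1) = 4 − 2/8 = 15/4.
p(15/4) = 1/16, p'(15/4) = 15/2, so t(2) = (15/4) − (1/16)/(15/2) = 449/120.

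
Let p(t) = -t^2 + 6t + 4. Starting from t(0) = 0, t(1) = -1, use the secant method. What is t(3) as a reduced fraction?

-32/53

p(0) = 4, p(-1) = -3. t(2) = (-1) - (-3)·((-1) - 0)/((-3) - 4) = -4/7.
p(-1) = -3, p(-4/7) = 12/49. t(3) = (-4/7) - (12/49)·((-4/7) - (-1))/((12/49) - (-3)) = -32/53.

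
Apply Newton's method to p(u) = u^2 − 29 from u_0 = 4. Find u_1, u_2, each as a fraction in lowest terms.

u_1 = 45/8, u_2 = 3881/720

p'(u) = 2u.
p(4) = −13, p'(4) = 8, so u_1 = 4 − (−13)/8 = 45/8.
p(45/8) = 169/64, p'(45/8) = 45/4, so u_2 = (45/8) − (169/64)/(45/4) = 3881/720.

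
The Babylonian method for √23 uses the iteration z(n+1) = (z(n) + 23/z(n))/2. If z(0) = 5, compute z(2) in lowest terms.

1151/240

z(1) = (5 + 23/5)/2 = 24/5.
z(2) = (24/5 + 23/(24/5))/2 = 1151/240.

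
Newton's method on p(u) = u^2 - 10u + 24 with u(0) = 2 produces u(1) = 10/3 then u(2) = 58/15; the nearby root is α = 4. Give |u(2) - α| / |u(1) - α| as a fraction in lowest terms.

1/5

u(1) - α = 10/3 - 4 = -2/3, so |u(1) - α| = 2/3.
u(2) - α = 58/15 - 4 = -2/15, so |u(2) - α| = 2/15.
Ratio = (2/15) / (2/3) = 1/5.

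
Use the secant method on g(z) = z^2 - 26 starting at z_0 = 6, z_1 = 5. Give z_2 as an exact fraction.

g(6) = 10, g(5) = -1. z_2 = 5 - (-1)·(5 - 6)/((-1) - 10) = 56/11.

56/11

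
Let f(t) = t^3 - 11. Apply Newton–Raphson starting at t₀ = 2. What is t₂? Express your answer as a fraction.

f'(t) = 3t^2.
f(2) = -3, f'(2) = 12, so t₁ = 2 - (-3)/12 = 9/4.
f(9/4) = 25/64, f'(9/4) = 243/16, so t₂ = (9/4) - (25/64)/(243/16) = 1081/486.

1081/486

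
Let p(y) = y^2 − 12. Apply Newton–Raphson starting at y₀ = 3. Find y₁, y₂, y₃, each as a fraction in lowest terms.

p'(y) = 2y.
p(3) = −3, p'(3) = 6, so y₁ = 3 − (−3)/6 = 7/2.
p(7/2) = 1/4, p'(7/2) = 7, so y₂ = (7/2) − (1/4)/7 = 97/28.
p(97/28) = 1/784, p'(97/28) = 97/14, so y₃ = (97/28) − (1/784)/(97/14) = 18817/5432.

y₁ = 7/2, y₂ = 97/28, y₃ = 18817/5432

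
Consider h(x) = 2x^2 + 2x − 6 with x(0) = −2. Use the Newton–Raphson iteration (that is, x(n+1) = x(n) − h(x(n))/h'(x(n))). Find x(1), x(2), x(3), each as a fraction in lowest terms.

x(1) = −7/3, x(2) = −76/33, x(3) = −9043/3927

h'(x) = 4x + 2.
h(−2) = −2, h'(−2) = −6, so x(1) = (−2) − (−2)/(−6) = −7/3.
h(−7/3) = 2/9, h'(−7/3) = −22/3, so x(2) = (−7/3) − (2/9)/(−22/3) = −76/33.
h(−76/33) = 2/1089, h'(−76/33) = −238/33, so x(3) = (−76/33) − (2/1089)/(−238/33) = −9043/3927.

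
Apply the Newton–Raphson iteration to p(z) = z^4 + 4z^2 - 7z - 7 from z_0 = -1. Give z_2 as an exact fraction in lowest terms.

-187217/269857

p'(z) = 4z^3 + 8z - 7.
p(-1) = 5, p'(-1) = -19, so z_1 = (-1) - 5/(-19) = -14/19.
p(-14/19) = 81375/130321, p'(-14/19) = -99421/6859, so z_2 = (-14/19) - (81375/130321)/(-99421/6859) = -187217/269857.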